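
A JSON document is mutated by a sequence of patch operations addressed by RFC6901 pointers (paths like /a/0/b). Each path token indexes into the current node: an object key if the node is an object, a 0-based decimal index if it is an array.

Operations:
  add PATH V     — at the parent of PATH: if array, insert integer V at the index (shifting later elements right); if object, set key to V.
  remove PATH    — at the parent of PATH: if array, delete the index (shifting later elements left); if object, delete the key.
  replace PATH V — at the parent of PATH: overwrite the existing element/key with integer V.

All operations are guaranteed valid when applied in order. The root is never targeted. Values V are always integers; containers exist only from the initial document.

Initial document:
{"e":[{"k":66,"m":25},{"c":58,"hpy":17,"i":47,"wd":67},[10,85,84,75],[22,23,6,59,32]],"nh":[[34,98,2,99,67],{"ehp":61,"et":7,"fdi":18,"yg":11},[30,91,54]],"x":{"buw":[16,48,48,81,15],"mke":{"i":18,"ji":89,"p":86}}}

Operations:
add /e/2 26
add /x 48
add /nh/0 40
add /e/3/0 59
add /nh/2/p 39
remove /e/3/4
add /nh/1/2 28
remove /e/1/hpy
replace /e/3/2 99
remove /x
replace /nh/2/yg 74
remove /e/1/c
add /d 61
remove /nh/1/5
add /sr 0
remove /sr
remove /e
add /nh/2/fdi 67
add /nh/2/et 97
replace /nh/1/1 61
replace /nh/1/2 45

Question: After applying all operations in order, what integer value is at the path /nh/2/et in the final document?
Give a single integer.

After op 1 (add /e/2 26): {"e":[{"k":66,"m":25},{"c":58,"hpy":17,"i":47,"wd":67},26,[10,85,84,75],[22,23,6,59,32]],"nh":[[34,98,2,99,67],{"ehp":61,"et":7,"fdi":18,"yg":11},[30,91,54]],"x":{"buw":[16,48,48,81,15],"mke":{"i":18,"ji":89,"p":86}}}
After op 2 (add /x 48): {"e":[{"k":66,"m":25},{"c":58,"hpy":17,"i":47,"wd":67},26,[10,85,84,75],[22,23,6,59,32]],"nh":[[34,98,2,99,67],{"ehp":61,"et":7,"fdi":18,"yg":11},[30,91,54]],"x":48}
After op 3 (add /nh/0 40): {"e":[{"k":66,"m":25},{"c":58,"hpy":17,"i":47,"wd":67},26,[10,85,84,75],[22,23,6,59,32]],"nh":[40,[34,98,2,99,67],{"ehp":61,"et":7,"fdi":18,"yg":11},[30,91,54]],"x":48}
After op 4 (add /e/3/0 59): {"e":[{"k":66,"m":25},{"c":58,"hpy":17,"i":47,"wd":67},26,[59,10,85,84,75],[22,23,6,59,32]],"nh":[40,[34,98,2,99,67],{"ehp":61,"et":7,"fdi":18,"yg":11},[30,91,54]],"x":48}
After op 5 (add /nh/2/p 39): {"e":[{"k":66,"m":25},{"c":58,"hpy":17,"i":47,"wd":67},26,[59,10,85,84,75],[22,23,6,59,32]],"nh":[40,[34,98,2,99,67],{"ehp":61,"et":7,"fdi":18,"p":39,"yg":11},[30,91,54]],"x":48}
After op 6 (remove /e/3/4): {"e":[{"k":66,"m":25},{"c":58,"hpy":17,"i":47,"wd":67},26,[59,10,85,84],[22,23,6,59,32]],"nh":[40,[34,98,2,99,67],{"ehp":61,"et":7,"fdi":18,"p":39,"yg":11},[30,91,54]],"x":48}
After op 7 (add /nh/1/2 28): {"e":[{"k":66,"m":25},{"c":58,"hpy":17,"i":47,"wd":67},26,[59,10,85,84],[22,23,6,59,32]],"nh":[40,[34,98,28,2,99,67],{"ehp":61,"et":7,"fdi":18,"p":39,"yg":11},[30,91,54]],"x":48}
After op 8 (remove /e/1/hpy): {"e":[{"k":66,"m":25},{"c":58,"i":47,"wd":67},26,[59,10,85,84],[22,23,6,59,32]],"nh":[40,[34,98,28,2,99,67],{"ehp":61,"et":7,"fdi":18,"p":39,"yg":11},[30,91,54]],"x":48}
After op 9 (replace /e/3/2 99): {"e":[{"k":66,"m":25},{"c":58,"i":47,"wd":67},26,[59,10,99,84],[22,23,6,59,32]],"nh":[40,[34,98,28,2,99,67],{"ehp":61,"et":7,"fdi":18,"p":39,"yg":11},[30,91,54]],"x":48}
After op 10 (remove /x): {"e":[{"k":66,"m":25},{"c":58,"i":47,"wd":67},26,[59,10,99,84],[22,23,6,59,32]],"nh":[40,[34,98,28,2,99,67],{"ehp":61,"et":7,"fdi":18,"p":39,"yg":11},[30,91,54]]}
After op 11 (replace /nh/2/yg 74): {"e":[{"k":66,"m":25},{"c":58,"i":47,"wd":67},26,[59,10,99,84],[22,23,6,59,32]],"nh":[40,[34,98,28,2,99,67],{"ehp":61,"et":7,"fdi":18,"p":39,"yg":74},[30,91,54]]}
After op 12 (remove /e/1/c): {"e":[{"k":66,"m":25},{"i":47,"wd":67},26,[59,10,99,84],[22,23,6,59,32]],"nh":[40,[34,98,28,2,99,67],{"ehp":61,"et":7,"fdi":18,"p":39,"yg":74},[30,91,54]]}
After op 13 (add /d 61): {"d":61,"e":[{"k":66,"m":25},{"i":47,"wd":67},26,[59,10,99,84],[22,23,6,59,32]],"nh":[40,[34,98,28,2,99,67],{"ehp":61,"et":7,"fdi":18,"p":39,"yg":74},[30,91,54]]}
After op 14 (remove /nh/1/5): {"d":61,"e":[{"k":66,"m":25},{"i":47,"wd":67},26,[59,10,99,84],[22,23,6,59,32]],"nh":[40,[34,98,28,2,99],{"ehp":61,"et":7,"fdi":18,"p":39,"yg":74},[30,91,54]]}
After op 15 (add /sr 0): {"d":61,"e":[{"k":66,"m":25},{"i":47,"wd":67},26,[59,10,99,84],[22,23,6,59,32]],"nh":[40,[34,98,28,2,99],{"ehp":61,"et":7,"fdi":18,"p":39,"yg":74},[30,91,54]],"sr":0}
After op 16 (remove /sr): {"d":61,"e":[{"k":66,"m":25},{"i":47,"wd":67},26,[59,10,99,84],[22,23,6,59,32]],"nh":[40,[34,98,28,2,99],{"ehp":61,"et":7,"fdi":18,"p":39,"yg":74},[30,91,54]]}
After op 17 (remove /e): {"d":61,"nh":[40,[34,98,28,2,99],{"ehp":61,"et":7,"fdi":18,"p":39,"yg":74},[30,91,54]]}
After op 18 (add /nh/2/fdi 67): {"d":61,"nh":[40,[34,98,28,2,99],{"ehp":61,"et":7,"fdi":67,"p":39,"yg":74},[30,91,54]]}
After op 19 (add /nh/2/et 97): {"d":61,"nh":[40,[34,98,28,2,99],{"ehp":61,"et":97,"fdi":67,"p":39,"yg":74},[30,91,54]]}
After op 20 (replace /nh/1/1 61): {"d":61,"nh":[40,[34,61,28,2,99],{"ehp":61,"et":97,"fdi":67,"p":39,"yg":74},[30,91,54]]}
After op 21 (replace /nh/1/2 45): {"d":61,"nh":[40,[34,61,45,2,99],{"ehp":61,"et":97,"fdi":67,"p":39,"yg":74},[30,91,54]]}
Value at /nh/2/et: 97

Answer: 97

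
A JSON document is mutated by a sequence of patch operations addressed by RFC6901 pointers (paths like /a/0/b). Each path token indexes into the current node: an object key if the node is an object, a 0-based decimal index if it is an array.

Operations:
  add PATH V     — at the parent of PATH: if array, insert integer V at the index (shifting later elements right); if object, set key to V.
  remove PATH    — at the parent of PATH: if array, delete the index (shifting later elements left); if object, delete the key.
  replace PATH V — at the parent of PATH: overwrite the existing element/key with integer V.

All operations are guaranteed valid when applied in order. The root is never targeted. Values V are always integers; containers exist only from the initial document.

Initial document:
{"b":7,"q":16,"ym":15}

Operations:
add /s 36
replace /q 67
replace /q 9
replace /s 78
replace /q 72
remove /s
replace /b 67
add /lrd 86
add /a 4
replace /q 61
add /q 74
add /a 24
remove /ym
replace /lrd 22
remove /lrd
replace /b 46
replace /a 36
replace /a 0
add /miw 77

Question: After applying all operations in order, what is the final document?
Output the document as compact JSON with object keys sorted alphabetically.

Answer: {"a":0,"b":46,"miw":77,"q":74}

Derivation:
After op 1 (add /s 36): {"b":7,"q":16,"s":36,"ym":15}
After op 2 (replace /q 67): {"b":7,"q":67,"s":36,"ym":15}
After op 3 (replace /q 9): {"b":7,"q":9,"s":36,"ym":15}
After op 4 (replace /s 78): {"b":7,"q":9,"s":78,"ym":15}
After op 5 (replace /q 72): {"b":7,"q":72,"s":78,"ym":15}
After op 6 (remove /s): {"b":7,"q":72,"ym":15}
After op 7 (replace /b 67): {"b":67,"q":72,"ym":15}
After op 8 (add /lrd 86): {"b":67,"lrd":86,"q":72,"ym":15}
After op 9 (add /a 4): {"a":4,"b":67,"lrd":86,"q":72,"ym":15}
After op 10 (replace /q 61): {"a":4,"b":67,"lrd":86,"q":61,"ym":15}
After op 11 (add /q 74): {"a":4,"b":67,"lrd":86,"q":74,"ym":15}
After op 12 (add /a 24): {"a":24,"b":67,"lrd":86,"q":74,"ym":15}
After op 13 (remove /ym): {"a":24,"b":67,"lrd":86,"q":74}
After op 14 (replace /lrd 22): {"a":24,"b":67,"lrd":22,"q":74}
After op 15 (remove /lrd): {"a":24,"b":67,"q":74}
After op 16 (replace /b 46): {"a":24,"b":46,"q":74}
After op 17 (replace /a 36): {"a":36,"b":46,"q":74}
After op 18 (replace /a 0): {"a":0,"b":46,"q":74}
After op 19 (add /miw 77): {"a":0,"b":46,"miw":77,"q":74}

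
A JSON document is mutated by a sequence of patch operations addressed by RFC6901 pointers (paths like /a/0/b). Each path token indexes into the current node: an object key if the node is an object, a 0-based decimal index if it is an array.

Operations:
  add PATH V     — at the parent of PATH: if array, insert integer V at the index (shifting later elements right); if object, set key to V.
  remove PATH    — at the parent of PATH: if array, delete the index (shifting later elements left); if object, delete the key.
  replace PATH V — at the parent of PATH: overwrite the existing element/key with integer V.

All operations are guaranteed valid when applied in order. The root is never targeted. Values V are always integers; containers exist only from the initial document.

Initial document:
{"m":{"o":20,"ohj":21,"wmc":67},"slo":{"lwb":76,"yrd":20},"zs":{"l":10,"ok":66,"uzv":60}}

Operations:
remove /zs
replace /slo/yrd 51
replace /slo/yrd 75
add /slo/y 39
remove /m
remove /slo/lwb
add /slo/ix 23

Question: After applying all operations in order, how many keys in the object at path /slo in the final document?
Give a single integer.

Answer: 3

Derivation:
After op 1 (remove /zs): {"m":{"o":20,"ohj":21,"wmc":67},"slo":{"lwb":76,"yrd":20}}
After op 2 (replace /slo/yrd 51): {"m":{"o":20,"ohj":21,"wmc":67},"slo":{"lwb":76,"yrd":51}}
After op 3 (replace /slo/yrd 75): {"m":{"o":20,"ohj":21,"wmc":67},"slo":{"lwb":76,"yrd":75}}
After op 4 (add /slo/y 39): {"m":{"o":20,"ohj":21,"wmc":67},"slo":{"lwb":76,"y":39,"yrd":75}}
After op 5 (remove /m): {"slo":{"lwb":76,"y":39,"yrd":75}}
After op 6 (remove /slo/lwb): {"slo":{"y":39,"yrd":75}}
After op 7 (add /slo/ix 23): {"slo":{"ix":23,"y":39,"yrd":75}}
Size at path /slo: 3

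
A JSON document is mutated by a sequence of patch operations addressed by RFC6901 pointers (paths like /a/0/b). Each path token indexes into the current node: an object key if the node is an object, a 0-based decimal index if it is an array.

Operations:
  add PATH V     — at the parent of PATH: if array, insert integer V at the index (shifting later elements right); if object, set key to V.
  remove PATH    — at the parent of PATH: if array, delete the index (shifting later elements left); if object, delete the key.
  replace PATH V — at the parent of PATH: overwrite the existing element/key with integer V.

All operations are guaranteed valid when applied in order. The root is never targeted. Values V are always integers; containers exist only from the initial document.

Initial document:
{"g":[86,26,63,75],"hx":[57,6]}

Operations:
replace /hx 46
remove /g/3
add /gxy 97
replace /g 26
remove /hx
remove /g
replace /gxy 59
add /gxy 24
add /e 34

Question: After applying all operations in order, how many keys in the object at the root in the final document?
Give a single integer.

Answer: 2

Derivation:
After op 1 (replace /hx 46): {"g":[86,26,63,75],"hx":46}
After op 2 (remove /g/3): {"g":[86,26,63],"hx":46}
After op 3 (add /gxy 97): {"g":[86,26,63],"gxy":97,"hx":46}
After op 4 (replace /g 26): {"g":26,"gxy":97,"hx":46}
After op 5 (remove /hx): {"g":26,"gxy":97}
After op 6 (remove /g): {"gxy":97}
After op 7 (replace /gxy 59): {"gxy":59}
After op 8 (add /gxy 24): {"gxy":24}
After op 9 (add /e 34): {"e":34,"gxy":24}
Size at the root: 2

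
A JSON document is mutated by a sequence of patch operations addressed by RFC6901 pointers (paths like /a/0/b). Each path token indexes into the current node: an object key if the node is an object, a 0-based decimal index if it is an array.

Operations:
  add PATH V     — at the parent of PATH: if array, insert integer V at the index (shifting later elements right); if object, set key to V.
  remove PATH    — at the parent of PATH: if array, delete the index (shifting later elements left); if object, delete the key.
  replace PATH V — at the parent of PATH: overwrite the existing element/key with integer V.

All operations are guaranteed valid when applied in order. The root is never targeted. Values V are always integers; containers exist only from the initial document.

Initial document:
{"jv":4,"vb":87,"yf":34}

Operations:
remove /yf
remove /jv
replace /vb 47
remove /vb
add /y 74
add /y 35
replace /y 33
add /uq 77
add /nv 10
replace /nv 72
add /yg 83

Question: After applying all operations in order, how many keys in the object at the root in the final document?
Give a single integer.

Answer: 4

Derivation:
After op 1 (remove /yf): {"jv":4,"vb":87}
After op 2 (remove /jv): {"vb":87}
After op 3 (replace /vb 47): {"vb":47}
After op 4 (remove /vb): {}
After op 5 (add /y 74): {"y":74}
After op 6 (add /y 35): {"y":35}
After op 7 (replace /y 33): {"y":33}
After op 8 (add /uq 77): {"uq":77,"y":33}
After op 9 (add /nv 10): {"nv":10,"uq":77,"y":33}
After op 10 (replace /nv 72): {"nv":72,"uq":77,"y":33}
After op 11 (add /yg 83): {"nv":72,"uq":77,"y":33,"yg":83}
Size at the root: 4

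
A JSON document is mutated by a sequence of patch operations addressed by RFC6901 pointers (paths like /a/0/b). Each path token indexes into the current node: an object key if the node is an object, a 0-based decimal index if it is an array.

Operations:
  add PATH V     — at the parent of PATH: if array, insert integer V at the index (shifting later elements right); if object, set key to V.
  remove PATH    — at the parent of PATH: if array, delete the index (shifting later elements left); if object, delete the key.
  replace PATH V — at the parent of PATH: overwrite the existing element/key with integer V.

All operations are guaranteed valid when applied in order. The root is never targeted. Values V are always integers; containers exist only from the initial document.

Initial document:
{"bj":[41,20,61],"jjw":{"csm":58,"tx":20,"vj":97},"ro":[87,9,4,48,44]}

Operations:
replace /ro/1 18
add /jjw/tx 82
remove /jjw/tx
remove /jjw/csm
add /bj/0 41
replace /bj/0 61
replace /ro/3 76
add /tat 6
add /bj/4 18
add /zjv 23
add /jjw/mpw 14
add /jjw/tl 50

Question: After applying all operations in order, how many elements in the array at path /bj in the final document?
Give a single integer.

After op 1 (replace /ro/1 18): {"bj":[41,20,61],"jjw":{"csm":58,"tx":20,"vj":97},"ro":[87,18,4,48,44]}
After op 2 (add /jjw/tx 82): {"bj":[41,20,61],"jjw":{"csm":58,"tx":82,"vj":97},"ro":[87,18,4,48,44]}
After op 3 (remove /jjw/tx): {"bj":[41,20,61],"jjw":{"csm":58,"vj":97},"ro":[87,18,4,48,44]}
After op 4 (remove /jjw/csm): {"bj":[41,20,61],"jjw":{"vj":97},"ro":[87,18,4,48,44]}
After op 5 (add /bj/0 41): {"bj":[41,41,20,61],"jjw":{"vj":97},"ro":[87,18,4,48,44]}
After op 6 (replace /bj/0 61): {"bj":[61,41,20,61],"jjw":{"vj":97},"ro":[87,18,4,48,44]}
After op 7 (replace /ro/3 76): {"bj":[61,41,20,61],"jjw":{"vj":97},"ro":[87,18,4,76,44]}
After op 8 (add /tat 6): {"bj":[61,41,20,61],"jjw":{"vj":97},"ro":[87,18,4,76,44],"tat":6}
After op 9 (add /bj/4 18): {"bj":[61,41,20,61,18],"jjw":{"vj":97},"ro":[87,18,4,76,44],"tat":6}
After op 10 (add /zjv 23): {"bj":[61,41,20,61,18],"jjw":{"vj":97},"ro":[87,18,4,76,44],"tat":6,"zjv":23}
After op 11 (add /jjw/mpw 14): {"bj":[61,41,20,61,18],"jjw":{"mpw":14,"vj":97},"ro":[87,18,4,76,44],"tat":6,"zjv":23}
After op 12 (add /jjw/tl 50): {"bj":[61,41,20,61,18],"jjw":{"mpw":14,"tl":50,"vj":97},"ro":[87,18,4,76,44],"tat":6,"zjv":23}
Size at path /bj: 5

Answer: 5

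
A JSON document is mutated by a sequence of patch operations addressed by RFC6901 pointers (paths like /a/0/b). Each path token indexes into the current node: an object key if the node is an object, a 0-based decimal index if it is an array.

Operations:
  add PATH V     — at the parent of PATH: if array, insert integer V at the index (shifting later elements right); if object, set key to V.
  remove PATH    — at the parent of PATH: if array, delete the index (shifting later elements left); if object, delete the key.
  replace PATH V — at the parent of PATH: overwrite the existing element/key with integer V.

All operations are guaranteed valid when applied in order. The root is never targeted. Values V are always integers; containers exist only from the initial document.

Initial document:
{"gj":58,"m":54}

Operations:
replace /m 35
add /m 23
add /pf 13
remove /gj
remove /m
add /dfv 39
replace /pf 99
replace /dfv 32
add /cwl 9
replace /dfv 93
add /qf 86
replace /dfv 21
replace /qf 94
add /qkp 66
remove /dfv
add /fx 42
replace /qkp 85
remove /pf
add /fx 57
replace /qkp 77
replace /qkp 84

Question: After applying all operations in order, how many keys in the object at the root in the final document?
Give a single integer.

Answer: 4

Derivation:
After op 1 (replace /m 35): {"gj":58,"m":35}
After op 2 (add /m 23): {"gj":58,"m":23}
After op 3 (add /pf 13): {"gj":58,"m":23,"pf":13}
After op 4 (remove /gj): {"m":23,"pf":13}
After op 5 (remove /m): {"pf":13}
After op 6 (add /dfv 39): {"dfv":39,"pf":13}
After op 7 (replace /pf 99): {"dfv":39,"pf":99}
After op 8 (replace /dfv 32): {"dfv":32,"pf":99}
After op 9 (add /cwl 9): {"cwl":9,"dfv":32,"pf":99}
After op 10 (replace /dfv 93): {"cwl":9,"dfv":93,"pf":99}
After op 11 (add /qf 86): {"cwl":9,"dfv":93,"pf":99,"qf":86}
After op 12 (replace /dfv 21): {"cwl":9,"dfv":21,"pf":99,"qf":86}
After op 13 (replace /qf 94): {"cwl":9,"dfv":21,"pf":99,"qf":94}
After op 14 (add /qkp 66): {"cwl":9,"dfv":21,"pf":99,"qf":94,"qkp":66}
After op 15 (remove /dfv): {"cwl":9,"pf":99,"qf":94,"qkp":66}
After op 16 (add /fx 42): {"cwl":9,"fx":42,"pf":99,"qf":94,"qkp":66}
After op 17 (replace /qkp 85): {"cwl":9,"fx":42,"pf":99,"qf":94,"qkp":85}
After op 18 (remove /pf): {"cwl":9,"fx":42,"qf":94,"qkp":85}
After op 19 (add /fx 57): {"cwl":9,"fx":57,"qf":94,"qkp":85}
After op 20 (replace /qkp 77): {"cwl":9,"fx":57,"qf":94,"qkp":77}
After op 21 (replace /qkp 84): {"cwl":9,"fx":57,"qf":94,"qkp":84}
Size at the root: 4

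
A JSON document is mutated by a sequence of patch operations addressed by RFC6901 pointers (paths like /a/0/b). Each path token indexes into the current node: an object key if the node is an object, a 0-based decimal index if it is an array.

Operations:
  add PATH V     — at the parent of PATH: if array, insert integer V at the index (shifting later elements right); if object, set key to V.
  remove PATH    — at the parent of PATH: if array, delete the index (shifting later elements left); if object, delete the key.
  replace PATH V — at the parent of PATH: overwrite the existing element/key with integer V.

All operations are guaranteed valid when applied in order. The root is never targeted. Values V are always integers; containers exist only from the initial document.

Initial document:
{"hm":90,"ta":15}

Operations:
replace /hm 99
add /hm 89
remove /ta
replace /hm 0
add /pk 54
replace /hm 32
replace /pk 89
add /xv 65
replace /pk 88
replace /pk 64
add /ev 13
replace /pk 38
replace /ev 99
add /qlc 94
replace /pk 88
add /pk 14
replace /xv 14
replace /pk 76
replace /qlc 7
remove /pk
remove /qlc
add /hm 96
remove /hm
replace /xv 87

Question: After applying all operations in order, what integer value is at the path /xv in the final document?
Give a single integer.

Answer: 87

Derivation:
After op 1 (replace /hm 99): {"hm":99,"ta":15}
After op 2 (add /hm 89): {"hm":89,"ta":15}
After op 3 (remove /ta): {"hm":89}
After op 4 (replace /hm 0): {"hm":0}
After op 5 (add /pk 54): {"hm":0,"pk":54}
After op 6 (replace /hm 32): {"hm":32,"pk":54}
After op 7 (replace /pk 89): {"hm":32,"pk":89}
After op 8 (add /xv 65): {"hm":32,"pk":89,"xv":65}
After op 9 (replace /pk 88): {"hm":32,"pk":88,"xv":65}
After op 10 (replace /pk 64): {"hm":32,"pk":64,"xv":65}
After op 11 (add /ev 13): {"ev":13,"hm":32,"pk":64,"xv":65}
After op 12 (replace /pk 38): {"ev":13,"hm":32,"pk":38,"xv":65}
After op 13 (replace /ev 99): {"ev":99,"hm":32,"pk":38,"xv":65}
After op 14 (add /qlc 94): {"ev":99,"hm":32,"pk":38,"qlc":94,"xv":65}
After op 15 (replace /pk 88): {"ev":99,"hm":32,"pk":88,"qlc":94,"xv":65}
After op 16 (add /pk 14): {"ev":99,"hm":32,"pk":14,"qlc":94,"xv":65}
After op 17 (replace /xv 14): {"ev":99,"hm":32,"pk":14,"qlc":94,"xv":14}
After op 18 (replace /pk 76): {"ev":99,"hm":32,"pk":76,"qlc":94,"xv":14}
After op 19 (replace /qlc 7): {"ev":99,"hm":32,"pk":76,"qlc":7,"xv":14}
After op 20 (remove /pk): {"ev":99,"hm":32,"qlc":7,"xv":14}
After op 21 (remove /qlc): {"ev":99,"hm":32,"xv":14}
After op 22 (add /hm 96): {"ev":99,"hm":96,"xv":14}
After op 23 (remove /hm): {"ev":99,"xv":14}
After op 24 (replace /xv 87): {"ev":99,"xv":87}
Value at /xv: 87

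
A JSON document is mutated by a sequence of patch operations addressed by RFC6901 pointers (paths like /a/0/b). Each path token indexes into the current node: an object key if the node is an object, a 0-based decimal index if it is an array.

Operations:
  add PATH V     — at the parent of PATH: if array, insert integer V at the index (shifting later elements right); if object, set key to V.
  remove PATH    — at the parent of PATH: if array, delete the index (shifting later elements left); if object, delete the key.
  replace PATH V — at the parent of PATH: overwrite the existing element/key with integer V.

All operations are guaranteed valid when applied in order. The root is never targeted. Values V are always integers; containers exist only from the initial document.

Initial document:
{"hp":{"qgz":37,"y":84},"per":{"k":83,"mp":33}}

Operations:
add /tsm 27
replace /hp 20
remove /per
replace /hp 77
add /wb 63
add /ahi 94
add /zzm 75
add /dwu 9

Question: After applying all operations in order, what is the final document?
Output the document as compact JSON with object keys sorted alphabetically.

Answer: {"ahi":94,"dwu":9,"hp":77,"tsm":27,"wb":63,"zzm":75}

Derivation:
After op 1 (add /tsm 27): {"hp":{"qgz":37,"y":84},"per":{"k":83,"mp":33},"tsm":27}
After op 2 (replace /hp 20): {"hp":20,"per":{"k":83,"mp":33},"tsm":27}
After op 3 (remove /per): {"hp":20,"tsm":27}
After op 4 (replace /hp 77): {"hp":77,"tsm":27}
After op 5 (add /wb 63): {"hp":77,"tsm":27,"wb":63}
After op 6 (add /ahi 94): {"ahi":94,"hp":77,"tsm":27,"wb":63}
After op 7 (add /zzm 75): {"ahi":94,"hp":77,"tsm":27,"wb":63,"zzm":75}
After op 8 (add /dwu 9): {"ahi":94,"dwu":9,"hp":77,"tsm":27,"wb":63,"zzm":75}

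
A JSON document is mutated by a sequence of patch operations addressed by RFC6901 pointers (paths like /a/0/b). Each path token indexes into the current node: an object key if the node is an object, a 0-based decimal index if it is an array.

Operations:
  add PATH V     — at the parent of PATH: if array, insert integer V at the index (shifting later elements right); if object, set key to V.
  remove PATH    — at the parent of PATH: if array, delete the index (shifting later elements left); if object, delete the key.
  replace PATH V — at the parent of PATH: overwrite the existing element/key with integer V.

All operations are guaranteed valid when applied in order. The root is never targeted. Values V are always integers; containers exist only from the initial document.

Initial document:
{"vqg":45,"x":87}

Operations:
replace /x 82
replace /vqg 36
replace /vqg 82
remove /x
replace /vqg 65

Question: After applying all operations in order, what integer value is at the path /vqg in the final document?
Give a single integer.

After op 1 (replace /x 82): {"vqg":45,"x":82}
After op 2 (replace /vqg 36): {"vqg":36,"x":82}
After op 3 (replace /vqg 82): {"vqg":82,"x":82}
After op 4 (remove /x): {"vqg":82}
After op 5 (replace /vqg 65): {"vqg":65}
Value at /vqg: 65

Answer: 65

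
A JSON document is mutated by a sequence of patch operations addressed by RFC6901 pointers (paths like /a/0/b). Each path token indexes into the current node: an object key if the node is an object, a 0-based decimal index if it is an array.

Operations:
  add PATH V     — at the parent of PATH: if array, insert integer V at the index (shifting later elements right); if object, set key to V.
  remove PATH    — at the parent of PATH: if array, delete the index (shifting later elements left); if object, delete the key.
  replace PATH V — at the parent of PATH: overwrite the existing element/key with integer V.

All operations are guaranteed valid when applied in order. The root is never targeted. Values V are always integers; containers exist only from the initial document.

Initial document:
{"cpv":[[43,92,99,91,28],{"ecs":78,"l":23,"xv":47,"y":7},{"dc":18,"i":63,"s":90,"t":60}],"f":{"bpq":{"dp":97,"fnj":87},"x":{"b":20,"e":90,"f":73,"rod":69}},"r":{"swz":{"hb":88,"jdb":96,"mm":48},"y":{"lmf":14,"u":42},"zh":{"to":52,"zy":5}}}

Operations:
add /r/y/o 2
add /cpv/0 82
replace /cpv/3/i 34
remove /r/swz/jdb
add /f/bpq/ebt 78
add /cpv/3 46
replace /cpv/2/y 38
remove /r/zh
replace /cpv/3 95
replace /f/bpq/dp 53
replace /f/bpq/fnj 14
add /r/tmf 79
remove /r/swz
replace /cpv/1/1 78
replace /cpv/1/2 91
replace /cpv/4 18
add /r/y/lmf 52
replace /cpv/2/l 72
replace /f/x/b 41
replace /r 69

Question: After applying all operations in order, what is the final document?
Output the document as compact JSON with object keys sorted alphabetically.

After op 1 (add /r/y/o 2): {"cpv":[[43,92,99,91,28],{"ecs":78,"l":23,"xv":47,"y":7},{"dc":18,"i":63,"s":90,"t":60}],"f":{"bpq":{"dp":97,"fnj":87},"x":{"b":20,"e":90,"f":73,"rod":69}},"r":{"swz":{"hb":88,"jdb":96,"mm":48},"y":{"lmf":14,"o":2,"u":42},"zh":{"to":52,"zy":5}}}
After op 2 (add /cpv/0 82): {"cpv":[82,[43,92,99,91,28],{"ecs":78,"l":23,"xv":47,"y":7},{"dc":18,"i":63,"s":90,"t":60}],"f":{"bpq":{"dp":97,"fnj":87},"x":{"b":20,"e":90,"f":73,"rod":69}},"r":{"swz":{"hb":88,"jdb":96,"mm":48},"y":{"lmf":14,"o":2,"u":42},"zh":{"to":52,"zy":5}}}
After op 3 (replace /cpv/3/i 34): {"cpv":[82,[43,92,99,91,28],{"ecs":78,"l":23,"xv":47,"y":7},{"dc":18,"i":34,"s":90,"t":60}],"f":{"bpq":{"dp":97,"fnj":87},"x":{"b":20,"e":90,"f":73,"rod":69}},"r":{"swz":{"hb":88,"jdb":96,"mm":48},"y":{"lmf":14,"o":2,"u":42},"zh":{"to":52,"zy":5}}}
After op 4 (remove /r/swz/jdb): {"cpv":[82,[43,92,99,91,28],{"ecs":78,"l":23,"xv":47,"y":7},{"dc":18,"i":34,"s":90,"t":60}],"f":{"bpq":{"dp":97,"fnj":87},"x":{"b":20,"e":90,"f":73,"rod":69}},"r":{"swz":{"hb":88,"mm":48},"y":{"lmf":14,"o":2,"u":42},"zh":{"to":52,"zy":5}}}
After op 5 (add /f/bpq/ebt 78): {"cpv":[82,[43,92,99,91,28],{"ecs":78,"l":23,"xv":47,"y":7},{"dc":18,"i":34,"s":90,"t":60}],"f":{"bpq":{"dp":97,"ebt":78,"fnj":87},"x":{"b":20,"e":90,"f":73,"rod":69}},"r":{"swz":{"hb":88,"mm":48},"y":{"lmf":14,"o":2,"u":42},"zh":{"to":52,"zy":5}}}
After op 6 (add /cpv/3 46): {"cpv":[82,[43,92,99,91,28],{"ecs":78,"l":23,"xv":47,"y":7},46,{"dc":18,"i":34,"s":90,"t":60}],"f":{"bpq":{"dp":97,"ebt":78,"fnj":87},"x":{"b":20,"e":90,"f":73,"rod":69}},"r":{"swz":{"hb":88,"mm":48},"y":{"lmf":14,"o":2,"u":42},"zh":{"to":52,"zy":5}}}
After op 7 (replace /cpv/2/y 38): {"cpv":[82,[43,92,99,91,28],{"ecs":78,"l":23,"xv":47,"y":38},46,{"dc":18,"i":34,"s":90,"t":60}],"f":{"bpq":{"dp":97,"ebt":78,"fnj":87},"x":{"b":20,"e":90,"f":73,"rod":69}},"r":{"swz":{"hb":88,"mm":48},"y":{"lmf":14,"o":2,"u":42},"zh":{"to":52,"zy":5}}}
After op 8 (remove /r/zh): {"cpv":[82,[43,92,99,91,28],{"ecs":78,"l":23,"xv":47,"y":38},46,{"dc":18,"i":34,"s":90,"t":60}],"f":{"bpq":{"dp":97,"ebt":78,"fnj":87},"x":{"b":20,"e":90,"f":73,"rod":69}},"r":{"swz":{"hb":88,"mm":48},"y":{"lmf":14,"o":2,"u":42}}}
After op 9 (replace /cpv/3 95): {"cpv":[82,[43,92,99,91,28],{"ecs":78,"l":23,"xv":47,"y":38},95,{"dc":18,"i":34,"s":90,"t":60}],"f":{"bpq":{"dp":97,"ebt":78,"fnj":87},"x":{"b":20,"e":90,"f":73,"rod":69}},"r":{"swz":{"hb":88,"mm":48},"y":{"lmf":14,"o":2,"u":42}}}
After op 10 (replace /f/bpq/dp 53): {"cpv":[82,[43,92,99,91,28],{"ecs":78,"l":23,"xv":47,"y":38},95,{"dc":18,"i":34,"s":90,"t":60}],"f":{"bpq":{"dp":53,"ebt":78,"fnj":87},"x":{"b":20,"e":90,"f":73,"rod":69}},"r":{"swz":{"hb":88,"mm":48},"y":{"lmf":14,"o":2,"u":42}}}
After op 11 (replace /f/bpq/fnj 14): {"cpv":[82,[43,92,99,91,28],{"ecs":78,"l":23,"xv":47,"y":38},95,{"dc":18,"i":34,"s":90,"t":60}],"f":{"bpq":{"dp":53,"ebt":78,"fnj":14},"x":{"b":20,"e":90,"f":73,"rod":69}},"r":{"swz":{"hb":88,"mm":48},"y":{"lmf":14,"o":2,"u":42}}}
After op 12 (add /r/tmf 79): {"cpv":[82,[43,92,99,91,28],{"ecs":78,"l":23,"xv":47,"y":38},95,{"dc":18,"i":34,"s":90,"t":60}],"f":{"bpq":{"dp":53,"ebt":78,"fnj":14},"x":{"b":20,"e":90,"f":73,"rod":69}},"r":{"swz":{"hb":88,"mm":48},"tmf":79,"y":{"lmf":14,"o":2,"u":42}}}
After op 13 (remove /r/swz): {"cpv":[82,[43,92,99,91,28],{"ecs":78,"l":23,"xv":47,"y":38},95,{"dc":18,"i":34,"s":90,"t":60}],"f":{"bpq":{"dp":53,"ebt":78,"fnj":14},"x":{"b":20,"e":90,"f":73,"rod":69}},"r":{"tmf":79,"y":{"lmf":14,"o":2,"u":42}}}
After op 14 (replace /cpv/1/1 78): {"cpv":[82,[43,78,99,91,28],{"ecs":78,"l":23,"xv":47,"y":38},95,{"dc":18,"i":34,"s":90,"t":60}],"f":{"bpq":{"dp":53,"ebt":78,"fnj":14},"x":{"b":20,"e":90,"f":73,"rod":69}},"r":{"tmf":79,"y":{"lmf":14,"o":2,"u":42}}}
After op 15 (replace /cpv/1/2 91): {"cpv":[82,[43,78,91,91,28],{"ecs":78,"l":23,"xv":47,"y":38},95,{"dc":18,"i":34,"s":90,"t":60}],"f":{"bpq":{"dp":53,"ebt":78,"fnj":14},"x":{"b":20,"e":90,"f":73,"rod":69}},"r":{"tmf":79,"y":{"lmf":14,"o":2,"u":42}}}
After op 16 (replace /cpv/4 18): {"cpv":[82,[43,78,91,91,28],{"ecs":78,"l":23,"xv":47,"y":38},95,18],"f":{"bpq":{"dp":53,"ebt":78,"fnj":14},"x":{"b":20,"e":90,"f":73,"rod":69}},"r":{"tmf":79,"y":{"lmf":14,"o":2,"u":42}}}
After op 17 (add /r/y/lmf 52): {"cpv":[82,[43,78,91,91,28],{"ecs":78,"l":23,"xv":47,"y":38},95,18],"f":{"bpq":{"dp":53,"ebt":78,"fnj":14},"x":{"b":20,"e":90,"f":73,"rod":69}},"r":{"tmf":79,"y":{"lmf":52,"o":2,"u":42}}}
After op 18 (replace /cpv/2/l 72): {"cpv":[82,[43,78,91,91,28],{"ecs":78,"l":72,"xv":47,"y":38},95,18],"f":{"bpq":{"dp":53,"ebt":78,"fnj":14},"x":{"b":20,"e":90,"f":73,"rod":69}},"r":{"tmf":79,"y":{"lmf":52,"o":2,"u":42}}}
After op 19 (replace /f/x/b 41): {"cpv":[82,[43,78,91,91,28],{"ecs":78,"l":72,"xv":47,"y":38},95,18],"f":{"bpq":{"dp":53,"ebt":78,"fnj":14},"x":{"b":41,"e":90,"f":73,"rod":69}},"r":{"tmf":79,"y":{"lmf":52,"o":2,"u":42}}}
After op 20 (replace /r 69): {"cpv":[82,[43,78,91,91,28],{"ecs":78,"l":72,"xv":47,"y":38},95,18],"f":{"bpq":{"dp":53,"ebt":78,"fnj":14},"x":{"b":41,"e":90,"f":73,"rod":69}},"r":69}

Answer: {"cpv":[82,[43,78,91,91,28],{"ecs":78,"l":72,"xv":47,"y":38},95,18],"f":{"bpq":{"dp":53,"ebt":78,"fnj":14},"x":{"b":41,"e":90,"f":73,"rod":69}},"r":69}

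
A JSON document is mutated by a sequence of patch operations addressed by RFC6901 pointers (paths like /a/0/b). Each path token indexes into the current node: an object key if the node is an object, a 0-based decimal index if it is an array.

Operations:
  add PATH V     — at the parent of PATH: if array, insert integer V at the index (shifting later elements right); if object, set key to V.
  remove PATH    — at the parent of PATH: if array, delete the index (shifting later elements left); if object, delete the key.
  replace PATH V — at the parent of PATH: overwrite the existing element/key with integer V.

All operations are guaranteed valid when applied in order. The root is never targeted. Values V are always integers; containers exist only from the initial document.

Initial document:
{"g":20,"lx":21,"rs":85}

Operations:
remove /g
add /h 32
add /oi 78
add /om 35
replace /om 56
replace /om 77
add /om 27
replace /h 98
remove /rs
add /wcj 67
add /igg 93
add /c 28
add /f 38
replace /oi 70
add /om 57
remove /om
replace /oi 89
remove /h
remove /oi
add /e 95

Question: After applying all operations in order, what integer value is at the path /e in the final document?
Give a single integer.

Answer: 95

Derivation:
After op 1 (remove /g): {"lx":21,"rs":85}
After op 2 (add /h 32): {"h":32,"lx":21,"rs":85}
After op 3 (add /oi 78): {"h":32,"lx":21,"oi":78,"rs":85}
After op 4 (add /om 35): {"h":32,"lx":21,"oi":78,"om":35,"rs":85}
After op 5 (replace /om 56): {"h":32,"lx":21,"oi":78,"om":56,"rs":85}
After op 6 (replace /om 77): {"h":32,"lx":21,"oi":78,"om":77,"rs":85}
After op 7 (add /om 27): {"h":32,"lx":21,"oi":78,"om":27,"rs":85}
After op 8 (replace /h 98): {"h":98,"lx":21,"oi":78,"om":27,"rs":85}
After op 9 (remove /rs): {"h":98,"lx":21,"oi":78,"om":27}
After op 10 (add /wcj 67): {"h":98,"lx":21,"oi":78,"om":27,"wcj":67}
After op 11 (add /igg 93): {"h":98,"igg":93,"lx":21,"oi":78,"om":27,"wcj":67}
After op 12 (add /c 28): {"c":28,"h":98,"igg":93,"lx":21,"oi":78,"om":27,"wcj":67}
After op 13 (add /f 38): {"c":28,"f":38,"h":98,"igg":93,"lx":21,"oi":78,"om":27,"wcj":67}
After op 14 (replace /oi 70): {"c":28,"f":38,"h":98,"igg":93,"lx":21,"oi":70,"om":27,"wcj":67}
After op 15 (add /om 57): {"c":28,"f":38,"h":98,"igg":93,"lx":21,"oi":70,"om":57,"wcj":67}
After op 16 (remove /om): {"c":28,"f":38,"h":98,"igg":93,"lx":21,"oi":70,"wcj":67}
After op 17 (replace /oi 89): {"c":28,"f":38,"h":98,"igg":93,"lx":21,"oi":89,"wcj":67}
After op 18 (remove /h): {"c":28,"f":38,"igg":93,"lx":21,"oi":89,"wcj":67}
After op 19 (remove /oi): {"c":28,"f":38,"igg":93,"lx":21,"wcj":67}
After op 20 (add /e 95): {"c":28,"e":95,"f":38,"igg":93,"lx":21,"wcj":67}
Value at /e: 95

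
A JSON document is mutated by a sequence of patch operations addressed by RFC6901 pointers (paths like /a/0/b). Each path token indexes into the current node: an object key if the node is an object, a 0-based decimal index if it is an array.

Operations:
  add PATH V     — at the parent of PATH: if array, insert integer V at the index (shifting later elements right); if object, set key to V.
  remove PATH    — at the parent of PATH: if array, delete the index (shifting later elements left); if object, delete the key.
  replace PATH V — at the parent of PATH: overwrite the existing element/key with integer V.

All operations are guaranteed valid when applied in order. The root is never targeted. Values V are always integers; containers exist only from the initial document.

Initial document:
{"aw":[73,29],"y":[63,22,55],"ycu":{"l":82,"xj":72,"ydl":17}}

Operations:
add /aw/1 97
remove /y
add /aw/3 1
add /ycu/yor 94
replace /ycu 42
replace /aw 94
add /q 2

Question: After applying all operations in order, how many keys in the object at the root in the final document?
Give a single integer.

After op 1 (add /aw/1 97): {"aw":[73,97,29],"y":[63,22,55],"ycu":{"l":82,"xj":72,"ydl":17}}
After op 2 (remove /y): {"aw":[73,97,29],"ycu":{"l":82,"xj":72,"ydl":17}}
After op 3 (add /aw/3 1): {"aw":[73,97,29,1],"ycu":{"l":82,"xj":72,"ydl":17}}
After op 4 (add /ycu/yor 94): {"aw":[73,97,29,1],"ycu":{"l":82,"xj":72,"ydl":17,"yor":94}}
After op 5 (replace /ycu 42): {"aw":[73,97,29,1],"ycu":42}
After op 6 (replace /aw 94): {"aw":94,"ycu":42}
After op 7 (add /q 2): {"aw":94,"q":2,"ycu":42}
Size at the root: 3

Answer: 3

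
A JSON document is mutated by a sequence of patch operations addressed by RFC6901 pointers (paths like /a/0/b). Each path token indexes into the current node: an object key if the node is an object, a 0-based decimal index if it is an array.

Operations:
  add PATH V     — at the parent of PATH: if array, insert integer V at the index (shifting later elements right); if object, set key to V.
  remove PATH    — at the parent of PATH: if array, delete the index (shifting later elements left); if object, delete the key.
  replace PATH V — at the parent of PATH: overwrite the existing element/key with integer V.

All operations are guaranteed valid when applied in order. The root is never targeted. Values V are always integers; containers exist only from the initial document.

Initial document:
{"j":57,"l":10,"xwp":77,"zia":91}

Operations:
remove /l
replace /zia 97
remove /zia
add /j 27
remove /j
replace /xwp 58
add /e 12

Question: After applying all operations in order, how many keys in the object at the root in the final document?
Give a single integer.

After op 1 (remove /l): {"j":57,"xwp":77,"zia":91}
After op 2 (replace /zia 97): {"j":57,"xwp":77,"zia":97}
After op 3 (remove /zia): {"j":57,"xwp":77}
After op 4 (add /j 27): {"j":27,"xwp":77}
After op 5 (remove /j): {"xwp":77}
After op 6 (replace /xwp 58): {"xwp":58}
After op 7 (add /e 12): {"e":12,"xwp":58}
Size at the root: 2

Answer: 2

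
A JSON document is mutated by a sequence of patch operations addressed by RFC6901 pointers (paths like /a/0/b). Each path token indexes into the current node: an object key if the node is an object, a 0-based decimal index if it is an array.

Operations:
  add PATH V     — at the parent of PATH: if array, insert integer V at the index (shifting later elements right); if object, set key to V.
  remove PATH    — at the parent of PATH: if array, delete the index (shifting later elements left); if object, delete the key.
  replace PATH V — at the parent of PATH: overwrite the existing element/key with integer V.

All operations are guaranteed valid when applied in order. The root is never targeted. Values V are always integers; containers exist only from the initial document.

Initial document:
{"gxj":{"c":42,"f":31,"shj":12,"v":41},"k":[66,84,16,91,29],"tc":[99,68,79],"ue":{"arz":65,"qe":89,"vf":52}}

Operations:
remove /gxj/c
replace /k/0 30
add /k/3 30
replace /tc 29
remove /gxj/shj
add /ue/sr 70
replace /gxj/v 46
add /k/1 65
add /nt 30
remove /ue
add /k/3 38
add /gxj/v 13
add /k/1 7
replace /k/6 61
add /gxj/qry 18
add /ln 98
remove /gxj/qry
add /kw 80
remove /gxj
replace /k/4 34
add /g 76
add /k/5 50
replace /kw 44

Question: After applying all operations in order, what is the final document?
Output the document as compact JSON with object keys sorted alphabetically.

After op 1 (remove /gxj/c): {"gxj":{"f":31,"shj":12,"v":41},"k":[66,84,16,91,29],"tc":[99,68,79],"ue":{"arz":65,"qe":89,"vf":52}}
After op 2 (replace /k/0 30): {"gxj":{"f":31,"shj":12,"v":41},"k":[30,84,16,91,29],"tc":[99,68,79],"ue":{"arz":65,"qe":89,"vf":52}}
After op 3 (add /k/3 30): {"gxj":{"f":31,"shj":12,"v":41},"k":[30,84,16,30,91,29],"tc":[99,68,79],"ue":{"arz":65,"qe":89,"vf":52}}
After op 4 (replace /tc 29): {"gxj":{"f":31,"shj":12,"v":41},"k":[30,84,16,30,91,29],"tc":29,"ue":{"arz":65,"qe":89,"vf":52}}
After op 5 (remove /gxj/shj): {"gxj":{"f":31,"v":41},"k":[30,84,16,30,91,29],"tc":29,"ue":{"arz":65,"qe":89,"vf":52}}
After op 6 (add /ue/sr 70): {"gxj":{"f":31,"v":41},"k":[30,84,16,30,91,29],"tc":29,"ue":{"arz":65,"qe":89,"sr":70,"vf":52}}
After op 7 (replace /gxj/v 46): {"gxj":{"f":31,"v":46},"k":[30,84,16,30,91,29],"tc":29,"ue":{"arz":65,"qe":89,"sr":70,"vf":52}}
After op 8 (add /k/1 65): {"gxj":{"f":31,"v":46},"k":[30,65,84,16,30,91,29],"tc":29,"ue":{"arz":65,"qe":89,"sr":70,"vf":52}}
After op 9 (add /nt 30): {"gxj":{"f":31,"v":46},"k":[30,65,84,16,30,91,29],"nt":30,"tc":29,"ue":{"arz":65,"qe":89,"sr":70,"vf":52}}
After op 10 (remove /ue): {"gxj":{"f":31,"v":46},"k":[30,65,84,16,30,91,29],"nt":30,"tc":29}
After op 11 (add /k/3 38): {"gxj":{"f":31,"v":46},"k":[30,65,84,38,16,30,91,29],"nt":30,"tc":29}
After op 12 (add /gxj/v 13): {"gxj":{"f":31,"v":13},"k":[30,65,84,38,16,30,91,29],"nt":30,"tc":29}
After op 13 (add /k/1 7): {"gxj":{"f":31,"v":13},"k":[30,7,65,84,38,16,30,91,29],"nt":30,"tc":29}
After op 14 (replace /k/6 61): {"gxj":{"f":31,"v":13},"k":[30,7,65,84,38,16,61,91,29],"nt":30,"tc":29}
After op 15 (add /gxj/qry 18): {"gxj":{"f":31,"qry":18,"v":13},"k":[30,7,65,84,38,16,61,91,29],"nt":30,"tc":29}
After op 16 (add /ln 98): {"gxj":{"f":31,"qry":18,"v":13},"k":[30,7,65,84,38,16,61,91,29],"ln":98,"nt":30,"tc":29}
After op 17 (remove /gxj/qry): {"gxj":{"f":31,"v":13},"k":[30,7,65,84,38,16,61,91,29],"ln":98,"nt":30,"tc":29}
After op 18 (add /kw 80): {"gxj":{"f":31,"v":13},"k":[30,7,65,84,38,16,61,91,29],"kw":80,"ln":98,"nt":30,"tc":29}
After op 19 (remove /gxj): {"k":[30,7,65,84,38,16,61,91,29],"kw":80,"ln":98,"nt":30,"tc":29}
After op 20 (replace /k/4 34): {"k":[30,7,65,84,34,16,61,91,29],"kw":80,"ln":98,"nt":30,"tc":29}
After op 21 (add /g 76): {"g":76,"k":[30,7,65,84,34,16,61,91,29],"kw":80,"ln":98,"nt":30,"tc":29}
After op 22 (add /k/5 50): {"g":76,"k":[30,7,65,84,34,50,16,61,91,29],"kw":80,"ln":98,"nt":30,"tc":29}
After op 23 (replace /kw 44): {"g":76,"k":[30,7,65,84,34,50,16,61,91,29],"kw":44,"ln":98,"nt":30,"tc":29}

Answer: {"g":76,"k":[30,7,65,84,34,50,16,61,91,29],"kw":44,"ln":98,"nt":30,"tc":29}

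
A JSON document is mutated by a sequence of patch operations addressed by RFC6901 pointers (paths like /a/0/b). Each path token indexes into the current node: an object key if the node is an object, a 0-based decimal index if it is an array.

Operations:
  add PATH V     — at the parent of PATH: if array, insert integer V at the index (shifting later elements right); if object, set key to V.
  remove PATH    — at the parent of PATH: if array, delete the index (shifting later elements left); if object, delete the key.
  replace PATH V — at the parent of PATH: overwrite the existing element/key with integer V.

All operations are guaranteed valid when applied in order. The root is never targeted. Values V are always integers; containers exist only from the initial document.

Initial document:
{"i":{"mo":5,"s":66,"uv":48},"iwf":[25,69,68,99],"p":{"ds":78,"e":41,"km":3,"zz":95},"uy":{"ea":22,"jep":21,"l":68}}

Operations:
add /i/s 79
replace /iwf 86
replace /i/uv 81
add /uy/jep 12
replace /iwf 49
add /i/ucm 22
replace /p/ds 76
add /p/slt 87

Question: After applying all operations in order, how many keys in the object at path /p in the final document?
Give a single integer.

Answer: 5

Derivation:
After op 1 (add /i/s 79): {"i":{"mo":5,"s":79,"uv":48},"iwf":[25,69,68,99],"p":{"ds":78,"e":41,"km":3,"zz":95},"uy":{"ea":22,"jep":21,"l":68}}
After op 2 (replace /iwf 86): {"i":{"mo":5,"s":79,"uv":48},"iwf":86,"p":{"ds":78,"e":41,"km":3,"zz":95},"uy":{"ea":22,"jep":21,"l":68}}
After op 3 (replace /i/uv 81): {"i":{"mo":5,"s":79,"uv":81},"iwf":86,"p":{"ds":78,"e":41,"km":3,"zz":95},"uy":{"ea":22,"jep":21,"l":68}}
After op 4 (add /uy/jep 12): {"i":{"mo":5,"s":79,"uv":81},"iwf":86,"p":{"ds":78,"e":41,"km":3,"zz":95},"uy":{"ea":22,"jep":12,"l":68}}
After op 5 (replace /iwf 49): {"i":{"mo":5,"s":79,"uv":81},"iwf":49,"p":{"ds":78,"e":41,"km":3,"zz":95},"uy":{"ea":22,"jep":12,"l":68}}
After op 6 (add /i/ucm 22): {"i":{"mo":5,"s":79,"ucm":22,"uv":81},"iwf":49,"p":{"ds":78,"e":41,"km":3,"zz":95},"uy":{"ea":22,"jep":12,"l":68}}
After op 7 (replace /p/ds 76): {"i":{"mo":5,"s":79,"ucm":22,"uv":81},"iwf":49,"p":{"ds":76,"e":41,"km":3,"zz":95},"uy":{"ea":22,"jep":12,"l":68}}
After op 8 (add /p/slt 87): {"i":{"mo":5,"s":79,"ucm":22,"uv":81},"iwf":49,"p":{"ds":76,"e":41,"km":3,"slt":87,"zz":95},"uy":{"ea":22,"jep":12,"l":68}}
Size at path /p: 5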